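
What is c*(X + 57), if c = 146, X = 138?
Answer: 28470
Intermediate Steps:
c*(X + 57) = 146*(138 + 57) = 146*195 = 28470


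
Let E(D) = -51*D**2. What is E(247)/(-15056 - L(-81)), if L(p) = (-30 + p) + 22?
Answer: 1037153/4989 ≈ 207.89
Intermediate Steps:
L(p) = -8 + p
E(247)/(-15056 - L(-81)) = (-51*247**2)/(-15056 - (-8 - 81)) = (-51*61009)/(-15056 - 1*(-89)) = -3111459/(-15056 + 89) = -3111459/(-14967) = -3111459*(-1/14967) = 1037153/4989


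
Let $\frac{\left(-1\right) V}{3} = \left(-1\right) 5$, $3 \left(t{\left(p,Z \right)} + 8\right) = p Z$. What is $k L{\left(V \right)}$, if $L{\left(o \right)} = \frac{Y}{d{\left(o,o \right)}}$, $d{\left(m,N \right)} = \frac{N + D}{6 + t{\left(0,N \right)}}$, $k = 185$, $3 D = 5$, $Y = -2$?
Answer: $\frac{222}{5} \approx 44.4$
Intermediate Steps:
$D = \frac{5}{3}$ ($D = \frac{1}{3} \cdot 5 = \frac{5}{3} \approx 1.6667$)
$t{\left(p,Z \right)} = -8 + \frac{Z p}{3}$ ($t{\left(p,Z \right)} = -8 + \frac{p Z}{3} = -8 + \frac{Z p}{3}$)
$d{\left(m,N \right)} = - \frac{5}{6} - \frac{N}{2}$ ($d{\left(m,N \right)} = \frac{N + \frac{5}{3}}{6 + \left(-8 + \frac{1}{3} N 0\right)} = \frac{\frac{5}{3} + N}{6 + \left(-8 + 0\right)} = \frac{\frac{5}{3} + N}{6 - 8} = \frac{\frac{5}{3} + N}{-2} = \left(\frac{5}{3} + N\right) \left(- \frac{1}{2}\right) = - \frac{5}{6} - \frac{N}{2}$)
$V = 15$ ($V = - 3 \left(\left(-1\right) 5\right) = \left(-3\right) \left(-5\right) = 15$)
$L{\left(o \right)} = - \frac{2}{- \frac{5}{6} - \frac{o}{2}}$
$k L{\left(V \right)} = 185 \frac{12}{5 + 3 \cdot 15} = 185 \frac{12}{5 + 45} = 185 \cdot \frac{12}{50} = 185 \cdot 12 \cdot \frac{1}{50} = 185 \cdot \frac{6}{25} = \frac{222}{5}$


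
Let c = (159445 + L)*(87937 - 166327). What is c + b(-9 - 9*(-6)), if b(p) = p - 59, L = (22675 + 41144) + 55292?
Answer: -21836004854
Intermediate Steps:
L = 119111 (L = 63819 + 55292 = 119111)
b(p) = -59 + p
c = -21836004840 (c = (159445 + 119111)*(87937 - 166327) = 278556*(-78390) = -21836004840)
c + b(-9 - 9*(-6)) = -21836004840 + (-59 + (-9 - 9*(-6))) = -21836004840 + (-59 + (-9 + 54)) = -21836004840 + (-59 + 45) = -21836004840 - 14 = -21836004854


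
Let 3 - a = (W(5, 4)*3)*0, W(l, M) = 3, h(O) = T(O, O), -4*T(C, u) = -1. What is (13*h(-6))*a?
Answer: 39/4 ≈ 9.7500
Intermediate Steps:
T(C, u) = ¼ (T(C, u) = -¼*(-1) = ¼)
h(O) = ¼
a = 3 (a = 3 - 3*3*0 = 3 - 9*0 = 3 - 1*0 = 3 + 0 = 3)
(13*h(-6))*a = (13*(¼))*3 = (13/4)*3 = 39/4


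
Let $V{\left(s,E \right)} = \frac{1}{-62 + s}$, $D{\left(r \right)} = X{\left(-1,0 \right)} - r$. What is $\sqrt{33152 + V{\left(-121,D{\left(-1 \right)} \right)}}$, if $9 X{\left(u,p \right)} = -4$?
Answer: $\frac{\sqrt{1110227145}}{183} \approx 182.08$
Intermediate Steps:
$X{\left(u,p \right)} = - \frac{4}{9}$ ($X{\left(u,p \right)} = \frac{1}{9} \left(-4\right) = - \frac{4}{9}$)
$D{\left(r \right)} = - \frac{4}{9} - r$
$\sqrt{33152 + V{\left(-121,D{\left(-1 \right)} \right)}} = \sqrt{33152 + \frac{1}{-62 - 121}} = \sqrt{33152 + \frac{1}{-183}} = \sqrt{33152 - \frac{1}{183}} = \sqrt{\frac{6066815}{183}} = \frac{\sqrt{1110227145}}{183}$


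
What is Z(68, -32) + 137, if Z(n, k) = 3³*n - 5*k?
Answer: 2133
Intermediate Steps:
Z(n, k) = -5*k + 27*n (Z(n, k) = 27*n - 5*k = -5*k + 27*n)
Z(68, -32) + 137 = (-5*(-32) + 27*68) + 137 = (160 + 1836) + 137 = 1996 + 137 = 2133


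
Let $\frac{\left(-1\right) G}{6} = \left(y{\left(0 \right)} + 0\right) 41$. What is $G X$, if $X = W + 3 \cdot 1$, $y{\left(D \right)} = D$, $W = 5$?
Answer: $0$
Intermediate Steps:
$G = 0$ ($G = - 6 \left(0 + 0\right) 41 = - 6 \cdot 0 \cdot 41 = \left(-6\right) 0 = 0$)
$X = 8$ ($X = 5 + 3 \cdot 1 = 5 + 3 = 8$)
$G X = 0 \cdot 8 = 0$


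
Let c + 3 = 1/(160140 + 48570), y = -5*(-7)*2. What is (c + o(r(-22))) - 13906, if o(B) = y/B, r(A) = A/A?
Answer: -2888337689/208710 ≈ -13839.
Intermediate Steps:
y = 70 (y = 35*2 = 70)
c = -626129/208710 (c = -3 + 1/(160140 + 48570) = -3 + 1/208710 = -626129/208710 ≈ -3.0000)
r(A) = 1
o(B) = 70/B
(c + o(r(-22))) - 13906 = (-626129/208710 + 70/1) - 13906 = (-626129/208710 + 70*1) - 13906 = (-626129/208710 + 70) - 13906 = 13983571/208710 - 13906 = -2888337689/208710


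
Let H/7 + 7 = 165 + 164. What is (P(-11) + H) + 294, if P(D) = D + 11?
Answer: 2548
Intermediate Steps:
H = 2254 (H = -49 + 7*(165 + 164) = -49 + 7*329 = -49 + 2303 = 2254)
P(D) = 11 + D
(P(-11) + H) + 294 = ((11 - 11) + 2254) + 294 = (0 + 2254) + 294 = 2254 + 294 = 2548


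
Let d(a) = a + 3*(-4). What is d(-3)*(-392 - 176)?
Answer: 8520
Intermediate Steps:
d(a) = -12 + a (d(a) = a - 12 = -12 + a)
d(-3)*(-392 - 176) = (-12 - 3)*(-392 - 176) = -15*(-568) = 8520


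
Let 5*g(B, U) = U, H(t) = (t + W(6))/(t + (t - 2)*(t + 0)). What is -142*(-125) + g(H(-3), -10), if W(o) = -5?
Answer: 17748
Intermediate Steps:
H(t) = (-5 + t)/(t + t*(-2 + t)) (H(t) = (t - 5)/(t + (t - 2)*(t + 0)) = (-5 + t)/(t + (-2 + t)*t) = (-5 + t)/(t + t*(-2 + t)))
g(B, U) = U/5
-142*(-125) + g(H(-3), -10) = -142*(-125) + (⅕)*(-10) = 17750 - 2 = 17748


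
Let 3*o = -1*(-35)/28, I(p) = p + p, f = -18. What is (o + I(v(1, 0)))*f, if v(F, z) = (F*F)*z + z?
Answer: -15/2 ≈ -7.5000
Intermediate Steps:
v(F, z) = z + z*F**2 (v(F, z) = F**2*z + z = z*F**2 + z = z + z*F**2)
I(p) = 2*p
o = 5/12 (o = (-1*(-35)/28)/3 = (35*(1/28))/3 = (1/3)*(5/4) = 5/12 ≈ 0.41667)
(o + I(v(1, 0)))*f = (5/12 + 2*(0*(1 + 1**2)))*(-18) = (5/12 + 2*(0*(1 + 1)))*(-18) = (5/12 + 2*(0*2))*(-18) = (5/12 + 2*0)*(-18) = (5/12 + 0)*(-18) = (5/12)*(-18) = -15/2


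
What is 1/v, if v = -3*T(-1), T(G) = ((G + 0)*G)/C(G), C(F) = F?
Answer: 1/3 ≈ 0.33333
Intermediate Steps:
T(G) = G (T(G) = ((G + 0)*G)/G = (G*G)/G = G**2/G = G)
v = 3 (v = -3*(-1) = 3)
1/v = 1/3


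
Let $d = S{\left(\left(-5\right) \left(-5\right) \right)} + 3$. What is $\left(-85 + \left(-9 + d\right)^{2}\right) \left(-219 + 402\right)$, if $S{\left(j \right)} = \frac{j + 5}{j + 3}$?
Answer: $- \frac{2177517}{196} \approx -11110.0$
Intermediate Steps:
$S{\left(j \right)} = \frac{5 + j}{3 + j}$
$d = \frac{57}{14}$ ($d = \frac{5 - -25}{3 - -25} + 3 = \frac{5 + 25}{3 + 25} + 3 = \frac{1}{28} \cdot 30 + 3 = \frac{15}{14} + 3 = \frac{57}{14} \approx 4.0714$)
$\left(-85 + \left(-9 + d\right)^{2}\right) \left(-219 + 402\right) = \left(-85 + \left(-9 + \frac{57}{14}\right)^{2}\right) \left(-219 + 402\right) = \left(-85 + \left(- \frac{69}{14}\right)^{2}\right) 183 = \left(-85 + \frac{4761}{196}\right) 183 = \left(- \frac{11899}{196}\right) 183 = - \frac{2177517}{196}$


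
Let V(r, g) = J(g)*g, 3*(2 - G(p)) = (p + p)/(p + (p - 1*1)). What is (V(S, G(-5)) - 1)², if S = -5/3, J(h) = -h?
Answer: 17850625/1185921 ≈ 15.052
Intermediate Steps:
G(p) = 2 - 2*p/(3*(-1 + 2*p)) (G(p) = 2 - (p + p)/(3*(p + (p - 1*1))) = 2 - 2*p/(3*(p + (p - 1))) = 2 - 2*p/(3*(p + (-1 + p))) = 2 - 2*p/(3*(-1 + 2*p)))
S = -5/3 (S = -5*⅓ = -5/3 ≈ -1.6667)
V(r, g) = -g² (V(r, g) = (-g)*g = -g²)
(V(S, G(-5)) - 1)² = (-(2*(-3 + 5*(-5))/(3*(-1 + 2*(-5))))² - 1)² = (-(2*(-3 - 25)/(3*(-1 - 10)))² - 1)² = (-((⅔)*(-28)/(-11))² - 1)² = (-((⅔)*(-1/11)*(-28))² - 1)² = (-(56/33)² - 1)² = (-1*3136/1089 - 1)² = (-3136/1089 - 1)² = (-4225/1089)² = 17850625/1185921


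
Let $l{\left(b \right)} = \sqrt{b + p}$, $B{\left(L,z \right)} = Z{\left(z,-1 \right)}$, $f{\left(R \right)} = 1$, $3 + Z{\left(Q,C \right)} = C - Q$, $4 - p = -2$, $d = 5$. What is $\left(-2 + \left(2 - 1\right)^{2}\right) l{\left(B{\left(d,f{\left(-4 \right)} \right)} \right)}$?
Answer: $-1$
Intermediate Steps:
$p = 6$ ($p = 4 - -2 = 4 + 2 = 6$)
$Z{\left(Q,C \right)} = -3 + C - Q$ ($Z{\left(Q,C \right)} = -3 + \left(C - Q\right) = -3 + C - Q$)
$B{\left(L,z \right)} = -4 - z$ ($B{\left(L,z \right)} = -3 - 1 - z = -4 - z$)
$l{\left(b \right)} = \sqrt{6 + b}$ ($l{\left(b \right)} = \sqrt{b + 6} = \sqrt{6 + b}$)
$\left(-2 + \left(2 - 1\right)^{2}\right) l{\left(B{\left(d,f{\left(-4 \right)} \right)} \right)} = \left(-2 + \left(2 - 1\right)^{2}\right) \sqrt{6 - 5} = \left(-2 + 1^{2}\right) \sqrt{6 - 5} = \left(-2 + 1\right) \sqrt{6 - 5} = - \sqrt{1} = \left(-1\right) 1 = -1$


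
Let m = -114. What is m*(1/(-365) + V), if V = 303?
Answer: -12607716/365 ≈ -34542.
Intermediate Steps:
m*(1/(-365) + V) = -114*(1/(-365) + 303) = -114*(-1/365 + 303) = -114*110594/365 = -12607716/365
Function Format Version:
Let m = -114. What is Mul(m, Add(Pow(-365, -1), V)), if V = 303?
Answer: Rational(-12607716, 365) ≈ -34542.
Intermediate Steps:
Mul(m, Add(Pow(-365, -1), V)) = Mul(-114, Add(Pow(-365, -1), 303)) = Mul(-114, Add(Rational(-1, 365), 303)) = Mul(-114, Rational(110594, 365)) = Rational(-12607716, 365)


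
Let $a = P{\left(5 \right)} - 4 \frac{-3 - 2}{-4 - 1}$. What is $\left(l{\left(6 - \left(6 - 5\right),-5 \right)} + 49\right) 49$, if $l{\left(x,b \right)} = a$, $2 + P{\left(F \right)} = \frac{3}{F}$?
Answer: $\frac{10682}{5} \approx 2136.4$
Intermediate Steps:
$P{\left(F \right)} = -2 + \frac{3}{F}$
$a = - \frac{27}{5}$ ($a = \left(-2 + \frac{3}{5}\right) - 4 \frac{-3 - 2}{-4 - 1} = \left(-2 + 3 \cdot \frac{1}{5}\right) - 4 \left(- \frac{5}{-5}\right) = \left(-2 + \frac{3}{5}\right) - 4 \left(\left(-5\right) \left(- \frac{1}{5}\right)\right) = - \frac{7}{5} - 4 = - \frac{27}{5} \approx -5.4$)
$l{\left(x,b \right)} = - \frac{27}{5}$
$\left(l{\left(6 - \left(6 - 5\right),-5 \right)} + 49\right) 49 = \left(- \frac{27}{5} + 49\right) 49 = \frac{218}{5} \cdot 49 = \frac{10682}{5}$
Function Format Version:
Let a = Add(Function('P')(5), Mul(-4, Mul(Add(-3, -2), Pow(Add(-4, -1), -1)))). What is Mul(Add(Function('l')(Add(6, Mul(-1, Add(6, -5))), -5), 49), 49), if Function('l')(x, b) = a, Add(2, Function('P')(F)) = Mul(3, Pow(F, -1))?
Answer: Rational(10682, 5) ≈ 2136.4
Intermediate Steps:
Function('P')(F) = Add(-2, Mul(3, Pow(F, -1)))
a = Rational(-27, 5) (a = Add(Add(-2, Mul(3, Pow(5, -1))), Mul(-4, Mul(Add(-3, -2), Pow(Add(-4, -1), -1)))) = Add(Add(-2, Mul(3, Rational(1, 5))), Mul(-4, Mul(-5, Pow(-5, -1)))) = Add(Add(-2, Rational(3, 5)), Mul(-4, Mul(-5, Rational(-1, 5)))) = Add(Rational(-7, 5), Mul(-4, 1)) = Add(Rational(-7, 5), -4) = Rational(-27, 5) ≈ -5.4000)
Function('l')(x, b) = Rational(-27, 5)
Mul(Add(Function('l')(Add(6, Mul(-1, Add(6, -5))), -5), 49), 49) = Mul(Add(Rational(-27, 5), 49), 49) = Mul(Rational(218, 5), 49) = Rational(10682, 5)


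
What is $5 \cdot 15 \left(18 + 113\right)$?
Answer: $9825$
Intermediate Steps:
$5 \cdot 15 \left(18 + 113\right) = 75 \cdot 131 = 9825$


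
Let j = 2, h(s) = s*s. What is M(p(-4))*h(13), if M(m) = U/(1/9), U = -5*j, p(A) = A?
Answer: -15210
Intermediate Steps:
h(s) = s²
U = -10 (U = -5*2 = -10)
M(m) = -90 (M(m) = -10/(1/9) = -10/⅑ = -10*9 = -90)
M(p(-4))*h(13) = -90*13² = -90*169 = -15210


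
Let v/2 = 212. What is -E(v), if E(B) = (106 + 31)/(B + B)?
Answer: -137/848 ≈ -0.16156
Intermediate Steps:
v = 424 (v = 2*212 = 424)
E(B) = 137/(2*B) (E(B) = 137/((2*B)) = 137*(1/(2*B)) = 137/(2*B))
-E(v) = -137/(2*424) = -1*137/848 = -137/848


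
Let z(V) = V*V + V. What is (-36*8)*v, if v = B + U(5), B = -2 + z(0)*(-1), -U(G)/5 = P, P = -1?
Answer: -864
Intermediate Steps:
z(V) = V + V² (z(V) = V² + V = V + V²)
U(G) = 5 (U(G) = -5*(-1) = 5)
B = -2 (B = -2 + (0*(1 + 0))*(-1) = -2 + (0*1)*(-1) = -2 + 0*(-1) = -2 + 0 = -2)
v = 3 (v = -2 + 5 = 3)
(-36*8)*v = -36*8*3 = -288*3 = -864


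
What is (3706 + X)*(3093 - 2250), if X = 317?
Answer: 3391389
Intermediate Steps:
(3706 + X)*(3093 - 2250) = (3706 + 317)*(3093 - 2250) = 4023*843 = 3391389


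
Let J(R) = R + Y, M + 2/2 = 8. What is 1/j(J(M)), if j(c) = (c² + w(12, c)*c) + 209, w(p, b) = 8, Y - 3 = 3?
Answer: 1/482 ≈ 0.0020747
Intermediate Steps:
Y = 6 (Y = 3 + 3 = 6)
M = 7 (M = -1 + 8 = 7)
J(R) = 6 + R (J(R) = R + 6 = 6 + R)
j(c) = 209 + c² + 8*c (j(c) = (c² + 8*c) + 209 = 209 + c² + 8*c)
1/j(J(M)) = 1/(209 + (6 + 7)² + 8*(6 + 7)) = 1/(209 + 13² + 8*13) = 1/(209 + 169 + 104) = 1/482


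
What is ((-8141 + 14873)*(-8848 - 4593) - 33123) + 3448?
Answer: -90514487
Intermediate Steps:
((-8141 + 14873)*(-8848 - 4593) - 33123) + 3448 = (6732*(-13441) - 33123) + 3448 = (-90484812 - 33123) + 3448 = -90517935 + 3448 = -90514487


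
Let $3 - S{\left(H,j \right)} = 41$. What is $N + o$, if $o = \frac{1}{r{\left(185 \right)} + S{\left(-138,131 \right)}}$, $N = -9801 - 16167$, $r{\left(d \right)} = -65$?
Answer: $- \frac{2674705}{103} \approx -25968.0$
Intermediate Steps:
$S{\left(H,j \right)} = -38$ ($S{\left(H,j \right)} = 3 - 41 = -38$)
$N = -25968$
$o = - \frac{1}{103}$ ($o = \frac{1}{-65 - 38} = \frac{1}{-103} = - \frac{1}{103} \approx -0.0097087$)
$N + o = -25968 - \frac{1}{103} = - \frac{2674705}{103}$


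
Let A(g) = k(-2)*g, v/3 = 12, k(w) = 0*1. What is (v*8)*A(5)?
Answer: 0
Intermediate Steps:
k(w) = 0
v = 36 (v = 3*12 = 36)
A(g) = 0 (A(g) = 0*g = 0)
(v*8)*A(5) = (36*8)*0 = 288*0 = 0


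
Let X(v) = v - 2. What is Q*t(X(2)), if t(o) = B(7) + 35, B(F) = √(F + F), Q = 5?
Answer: 175 + 5*√14 ≈ 193.71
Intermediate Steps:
B(F) = √2*√F (B(F) = √(2*F) = √2*√F)
X(v) = -2 + v
t(o) = 35 + √14 (t(o) = √2*√7 + 35 = √14 + 35 = 35 + √14)
Q*t(X(2)) = 5*(35 + √14) = 175 + 5*√14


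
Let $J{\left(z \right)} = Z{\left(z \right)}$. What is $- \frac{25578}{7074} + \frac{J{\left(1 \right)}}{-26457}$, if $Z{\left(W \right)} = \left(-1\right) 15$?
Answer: $- \frac{12529834}{3465867} \approx -3.6152$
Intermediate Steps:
$Z{\left(W \right)} = -15$
$J{\left(z \right)} = -15$
$- \frac{25578}{7074} + \frac{J{\left(1 \right)}}{-26457} = - \frac{25578}{7074} - \frac{15}{-26457} = \left(-25578\right) \frac{1}{7074} - - \frac{5}{8819} = - \frac{1421}{393} + \frac{5}{8819} = - \frac{12529834}{3465867}$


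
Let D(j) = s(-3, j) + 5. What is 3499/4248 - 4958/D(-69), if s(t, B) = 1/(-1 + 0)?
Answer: -5261897/4248 ≈ -1238.7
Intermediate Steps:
s(t, B) = -1 (s(t, B) = 1/(-1) = -1)
D(j) = 4 (D(j) = -1 + 5 = 4)
3499/4248 - 4958/D(-69) = 3499/4248 - 4958/4 = 3499*(1/4248) - 4958*¼ = 3499/4248 - 2479/2 = -5261897/4248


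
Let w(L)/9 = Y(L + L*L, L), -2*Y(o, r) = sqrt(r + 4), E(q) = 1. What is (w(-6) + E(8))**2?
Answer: (2 - 9*I*sqrt(2))**2/4 ≈ -39.5 - 12.728*I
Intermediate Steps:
Y(o, r) = -sqrt(4 + r)/2 (Y(o, r) = -sqrt(r + 4)/2 = -sqrt(4 + r)/2)
w(L) = -9*sqrt(4 + L)/2 (w(L) = 9*(-sqrt(4 + L)/2) = -9*sqrt(4 + L)/2)
(w(-6) + E(8))**2 = (-9*sqrt(4 - 6)/2 + 1)**2 = (-9*I*sqrt(2)/2 + 1)**2 = (1 - 9*I*sqrt(2)/2)**2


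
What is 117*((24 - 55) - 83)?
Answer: -13338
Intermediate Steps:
117*((24 - 55) - 83) = 117*(-31 - 83) = 117*(-114) = -13338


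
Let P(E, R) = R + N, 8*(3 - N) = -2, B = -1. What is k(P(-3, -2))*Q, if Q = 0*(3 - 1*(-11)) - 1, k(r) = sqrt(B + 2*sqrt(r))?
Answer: -sqrt(-1 + sqrt(5)) ≈ -1.1118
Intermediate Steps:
N = 13/4 (N = 3 - 1/8*(-2) = 3 + 1/4 = 13/4 ≈ 3.2500)
P(E, R) = 13/4 + R (P(E, R) = R + 13/4 = 13/4 + R)
k(r) = sqrt(-1 + 2*sqrt(r))
Q = -1 (Q = 0*(3 + 11) - 1 = 0*14 - 1 = 0 - 1 = -1)
k(P(-3, -2))*Q = sqrt(-1 + 2*sqrt(13/4 - 2))*(-1) = sqrt(-1 + 2*sqrt(5/4))*(-1) = sqrt(-1 + 2*(sqrt(5)/2))*(-1) = sqrt(-1 + sqrt(5))*(-1) = -sqrt(-1 + sqrt(5))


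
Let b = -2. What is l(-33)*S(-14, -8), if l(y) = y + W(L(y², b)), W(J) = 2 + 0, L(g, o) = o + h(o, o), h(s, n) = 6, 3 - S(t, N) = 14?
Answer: 341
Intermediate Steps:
S(t, N) = -11 (S(t, N) = 3 - 1*14 = 3 - 14 = -11)
L(g, o) = 6 + o (L(g, o) = o + 6 = 6 + o)
W(J) = 2
l(y) = 2 + y (l(y) = y + 2 = 2 + y)
l(-33)*S(-14, -8) = (2 - 33)*(-11) = -31*(-11) = 341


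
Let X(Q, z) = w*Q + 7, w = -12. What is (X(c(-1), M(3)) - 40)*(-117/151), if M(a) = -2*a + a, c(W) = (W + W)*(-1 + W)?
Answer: 9477/151 ≈ 62.762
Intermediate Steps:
c(W) = 2*W*(-1 + W) (c(W) = (2*W)*(-1 + W) = 2*W*(-1 + W))
M(a) = -a
X(Q, z) = 7 - 12*Q (X(Q, z) = -12*Q + 7 = 7 - 12*Q)
(X(c(-1), M(3)) - 40)*(-117/151) = ((7 - 24*(-1)*(-1 - 1)) - 40)*(-117/151) = ((7 - 24*(-1)*(-2)) - 40)*(-117*1/151) = ((7 - 12*4) - 40)*(-117/151) = ((7 - 48) - 40)*(-117/151) = (-41 - 40)*(-117/151) = -81*(-117/151) = 9477/151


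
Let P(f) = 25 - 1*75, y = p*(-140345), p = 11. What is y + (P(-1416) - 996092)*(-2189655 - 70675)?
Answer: 2251608103065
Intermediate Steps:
y = -1543795 (y = 11*(-140345) = -1543795)
P(f) = -50 (P(f) = 25 - 75 = -50)
y + (P(-1416) - 996092)*(-2189655 - 70675) = -1543795 + (-50 - 996092)*(-2189655 - 70675) = -1543795 - 996142*(-2260330) = -1543795 + 2251609646860 = 2251608103065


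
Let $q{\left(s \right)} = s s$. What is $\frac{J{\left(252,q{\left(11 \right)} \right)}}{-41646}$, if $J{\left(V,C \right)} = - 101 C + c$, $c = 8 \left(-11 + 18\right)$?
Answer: $\frac{4055}{13882} \approx 0.2921$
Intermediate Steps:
$q{\left(s \right)} = s^{2}$
$c = 56$ ($c = 8 \cdot 7 = 56$)
$J{\left(V,C \right)} = 56 - 101 C$ ($J{\left(V,C \right)} = - 101 C + 56 = 56 - 101 C$)
$\frac{J{\left(252,q{\left(11 \right)} \right)}}{-41646} = \frac{56 - 101 \cdot 11^{2}}{-41646} = \left(56 - 12221\right) \left(- \frac{1}{41646}\right) = \left(-12165\right) \left(- \frac{1}{41646}\right) = \frac{4055}{13882}$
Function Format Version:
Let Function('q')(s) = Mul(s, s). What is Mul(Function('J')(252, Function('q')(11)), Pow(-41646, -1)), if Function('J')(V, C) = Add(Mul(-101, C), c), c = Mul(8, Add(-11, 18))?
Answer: Rational(4055, 13882) ≈ 0.29210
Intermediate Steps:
Function('q')(s) = Pow(s, 2)
c = 56 (c = Mul(8, 7) = 56)
Function('J')(V, C) = Add(56, Mul(-101, C)) (Function('J')(V, C) = Add(Mul(-101, C), 56) = Add(56, Mul(-101, C)))
Mul(Function('J')(252, Function('q')(11)), Pow(-41646, -1)) = Mul(Add(56, Mul(-101, Pow(11, 2))), Pow(-41646, -1)) = Mul(Add(56, Mul(-101, 121)), Rational(-1, 41646)) = Mul(Add(56, -12221), Rational(-1, 41646)) = Mul(-12165, Rational(-1, 41646)) = Rational(4055, 13882)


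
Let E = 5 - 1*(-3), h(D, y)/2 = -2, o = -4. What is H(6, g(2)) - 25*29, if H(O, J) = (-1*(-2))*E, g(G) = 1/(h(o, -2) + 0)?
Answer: -709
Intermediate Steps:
h(D, y) = -4 (h(D, y) = 2*(-2) = -4)
g(G) = -¼ (g(G) = 1/(-4 + 0) = 1/(-4) = -¼)
E = 8 (E = 5 + 3 = 8)
H(O, J) = 16 (H(O, J) = -1*(-2)*8 = 2*8 = 16)
H(6, g(2)) - 25*29 = 16 - 25*29 = 16 - 725 = -709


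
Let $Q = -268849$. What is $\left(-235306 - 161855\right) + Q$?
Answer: $-666010$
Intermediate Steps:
$\left(-235306 - 161855\right) + Q = \left(-235306 - 161855\right) - 268849 = -397161 - 268849 = -666010$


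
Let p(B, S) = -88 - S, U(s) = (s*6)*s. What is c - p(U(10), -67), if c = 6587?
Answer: 6608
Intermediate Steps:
U(s) = 6*s**2 (U(s) = (6*s)*s = 6*s**2)
c - p(U(10), -67) = 6587 - (-88 - 1*(-67)) = 6587 - (-88 + 67) = 6587 - 1*(-21) = 6587 + 21 = 6608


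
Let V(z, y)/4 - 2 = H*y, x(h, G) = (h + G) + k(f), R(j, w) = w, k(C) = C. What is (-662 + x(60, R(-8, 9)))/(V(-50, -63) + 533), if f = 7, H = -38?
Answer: -586/10117 ≈ -0.057922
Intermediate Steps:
x(h, G) = 7 + G + h (x(h, G) = (h + G) + 7 = (G + h) + 7 = 7 + G + h)
V(z, y) = 8 - 152*y (V(z, y) = 8 + 4*(-38*y) = 8 - 152*y)
(-662 + x(60, R(-8, 9)))/(V(-50, -63) + 533) = (-662 + (7 + 9 + 60))/((8 - 152*(-63)) + 533) = (-662 + 76)/((8 + 9576) + 533) = -586/(9584 + 533) = -586/10117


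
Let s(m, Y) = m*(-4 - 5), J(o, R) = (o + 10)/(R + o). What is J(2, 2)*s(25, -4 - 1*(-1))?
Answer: -675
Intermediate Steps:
J(o, R) = (10 + o)/(R + o)
s(m, Y) = -9*m (s(m, Y) = m*(-9) = -9*m)
J(2, 2)*s(25, -4 - 1*(-1)) = ((10 + 2)/(2 + 2))*(-9*25) = (12/4)*(-225) = ((1/4)*12)*(-225) = 3*(-225) = -675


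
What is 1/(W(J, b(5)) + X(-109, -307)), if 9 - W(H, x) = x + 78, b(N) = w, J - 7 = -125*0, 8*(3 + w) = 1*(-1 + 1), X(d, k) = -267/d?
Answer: -109/6927 ≈ -0.015736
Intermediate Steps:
w = -3 (w = -3 + (1*(-1 + 1))/8 = -3 + (1*0)/8 = -3 + (⅛)*0 = -3 + 0 = -3)
J = 7 (J = 7 - 125*0 = 7 + 0 = 7)
b(N) = -3
W(H, x) = -69 - x (W(H, x) = 9 - (x + 78) = 9 - (78 + x) = 9 + (-78 - x) = -69 - x)
1/(W(J, b(5)) + X(-109, -307)) = 1/((-69 - 1*(-3)) - 267/(-109)) = 1/((-69 + 3) - 267*(-1/109)) = 1/(-66 + 267/109) = 1/(-6927/109) = -109/6927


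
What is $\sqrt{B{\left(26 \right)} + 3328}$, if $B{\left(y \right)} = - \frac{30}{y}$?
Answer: $\frac{\sqrt{562237}}{13} \approx 57.679$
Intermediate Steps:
$\sqrt{B{\left(26 \right)} + 3328} = \sqrt{- \frac{30}{26} + 3328} = \sqrt{\left(-30\right) \frac{1}{26} + 3328} = \sqrt{- \frac{15}{13} + 3328} = \sqrt{\frac{43249}{13}} = \frac{\sqrt{562237}}{13}$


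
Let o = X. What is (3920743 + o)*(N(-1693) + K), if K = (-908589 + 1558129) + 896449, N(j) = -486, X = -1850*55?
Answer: 5902265138479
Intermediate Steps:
X = -101750
o = -101750
K = 1545989 (K = 649540 + 896449 = 1545989)
(3920743 + o)*(N(-1693) + K) = (3920743 - 101750)*(-486 + 1545989) = 3818993*1545503 = 5902265138479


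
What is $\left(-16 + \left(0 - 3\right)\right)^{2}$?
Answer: $361$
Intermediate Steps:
$\left(-16 + \left(0 - 3\right)\right)^{2} = \left(-16 - 3\right)^{2} = \left(-19\right)^{2} = 361$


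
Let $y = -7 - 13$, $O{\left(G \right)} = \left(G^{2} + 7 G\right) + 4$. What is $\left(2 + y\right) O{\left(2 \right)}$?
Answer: $-396$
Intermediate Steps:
$O{\left(G \right)} = 4 + G^{2} + 7 G$
$y = -20$ ($y = -7 - 13 = -20$)
$\left(2 + y\right) O{\left(2 \right)} = \left(2 - 20\right) \left(4 + 2^{2} + 7 \cdot 2\right) = - 18 \left(4 + 4 + 14\right) = \left(-18\right) 22 = -396$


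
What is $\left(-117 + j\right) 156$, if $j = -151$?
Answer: $-41808$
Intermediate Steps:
$\left(-117 + j\right) 156 = \left(-117 - 151\right) 156 = \left(-268\right) 156 = -41808$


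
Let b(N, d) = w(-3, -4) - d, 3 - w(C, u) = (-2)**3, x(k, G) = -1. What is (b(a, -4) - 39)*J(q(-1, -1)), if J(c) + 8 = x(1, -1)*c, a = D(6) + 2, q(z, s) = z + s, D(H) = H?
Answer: 144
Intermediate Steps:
q(z, s) = s + z
w(C, u) = 11 (w(C, u) = 3 - 1*(-2)**3 = 3 - 1*(-8) = 3 + 8 = 11)
a = 8 (a = 6 + 2 = 8)
J(c) = -8 - c
b(N, d) = 11 - d
(b(a, -4) - 39)*J(q(-1, -1)) = ((11 - 1*(-4)) - 39)*(-8 - (-1 - 1)) = ((11 + 4) - 39)*(-8 - 1*(-2)) = (15 - 39)*(-8 + 2) = -24*(-6) = 144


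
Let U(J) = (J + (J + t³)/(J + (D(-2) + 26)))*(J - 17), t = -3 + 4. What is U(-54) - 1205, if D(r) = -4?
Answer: 80365/32 ≈ 2511.4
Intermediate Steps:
t = 1
U(J) = (-17 + J)*(J + (1 + J)/(22 + J)) (U(J) = (J + (J + 1³)/(J + (-4 + 26)))*(J - 17) = (J + (J + 1)/(J + 22))*(-17 + J) = (J + (1 + J)/(22 + J))*(-17 + J) = (-17 + J)*(J + (1 + J)/(22 + J)))
U(-54) - 1205 = (-17 + (-54)³ - 390*(-54) + 6*(-54)²)/(22 - 54) - 1205 = (-17 - 157464 + 21060 + 6*2916)/(-32) - 1205 = -(-17 - 157464 + 21060 + 17496)/32 - 1205 = -1/32*(-118925) - 1205 = 118925/32 - 1205 = 80365/32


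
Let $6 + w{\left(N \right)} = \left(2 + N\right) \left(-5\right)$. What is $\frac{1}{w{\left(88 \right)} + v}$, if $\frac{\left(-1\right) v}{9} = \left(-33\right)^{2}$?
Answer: $- \frac{1}{10257} \approx -9.7494 \cdot 10^{-5}$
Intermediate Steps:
$w{\left(N \right)} = -16 - 5 N$ ($w{\left(N \right)} = -6 + \left(2 + N\right) \left(-5\right) = -6 - \left(10 + 5 N\right) = -16 - 5 N$)
$v = -9801$ ($v = - 9 \left(-33\right)^{2} = \left(-9\right) 1089 = -9801$)
$\frac{1}{w{\left(88 \right)} + v} = \frac{1}{\left(-16 - 440\right) - 9801} = \frac{1}{-456 - 9801} = \frac{1}{-10257} = - \frac{1}{10257}$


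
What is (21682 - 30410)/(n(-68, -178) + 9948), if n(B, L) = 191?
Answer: -8728/10139 ≈ -0.86083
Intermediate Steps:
(21682 - 30410)/(n(-68, -178) + 9948) = (21682 - 30410)/(191 + 9948) = -8728/10139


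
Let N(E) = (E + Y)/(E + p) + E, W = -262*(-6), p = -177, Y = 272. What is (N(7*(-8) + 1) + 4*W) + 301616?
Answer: 71420751/232 ≈ 3.0785e+5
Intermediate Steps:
W = 1572
N(E) = E + (272 + E)/(-177 + E) (N(E) = (E + 272)/(E - 177) + E = (272 + E)/(-177 + E) + E = E + (272 + E)/(-177 + E))
(N(7*(-8) + 1) + 4*W) + 301616 = ((272 + (7*(-8) + 1)² - 176*(7*(-8) + 1))/(-177 + (7*(-8) + 1)) + 4*1572) + 301616 = ((272 + (-56 + 1)² - 176*(-56 + 1))/(-177 + (-56 + 1)) + 6288) + 301616 = ((272 + (-55)² - 176*(-55))/(-177 - 55) + 6288) + 301616 = ((272 + 3025 + 9680)/(-232) + 6288) + 301616 = (-1/232*12977 + 6288) + 301616 = (-12977/232 + 6288) + 301616 = 1445839/232 + 301616 = 71420751/232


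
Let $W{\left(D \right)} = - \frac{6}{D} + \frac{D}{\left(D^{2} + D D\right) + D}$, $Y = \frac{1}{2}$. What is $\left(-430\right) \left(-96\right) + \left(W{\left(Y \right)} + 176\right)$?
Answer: $\frac{82889}{2} \approx 41445.0$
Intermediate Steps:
$Y = \frac{1}{2} \approx 0.5$
$W{\left(D \right)} = - \frac{6}{D} + \frac{D}{D + 2 D^{2}}$ ($W{\left(D \right)} = - \frac{6}{D} + \frac{D}{\left(D^{2} + D^{2}\right) + D} = - \frac{6}{D} + \frac{D}{2 D^{2} + D} = - \frac{6}{D} + \frac{D}{D + 2 D^{2}}$)
$\left(-430\right) \left(-96\right) + \left(W{\left(Y \right)} + 176\right) = \left(-430\right) \left(-96\right) + \left(\frac{\frac{1}{\frac{1}{2}} \left(-6 - \frac{11}{2}\right)}{1 + 2 \cdot \frac{1}{2}} + 176\right) = 41280 + \left(\frac{2 \left(-6 - \frac{11}{2}\right)}{1 + 1} + 176\right) = 41280 + \left(2 \cdot \frac{1}{2} \left(- \frac{23}{2}\right) + 176\right) = 41280 + \left(- \frac{23}{2} + 176\right) = 41280 + \frac{329}{2} = \frac{82889}{2}$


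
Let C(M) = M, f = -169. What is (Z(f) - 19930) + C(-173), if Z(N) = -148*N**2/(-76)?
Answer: 674800/19 ≈ 35516.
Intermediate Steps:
Z(N) = 37*N**2/19 (Z(N) = -148*N**2*(-1/76) = 37*N**2/19)
(Z(f) - 19930) + C(-173) = ((37/19)*(-169)**2 - 19930) - 173 = ((37/19)*28561 - 19930) - 173 = (1056757/19 - 19930) - 173 = 678087/19 - 173 = 674800/19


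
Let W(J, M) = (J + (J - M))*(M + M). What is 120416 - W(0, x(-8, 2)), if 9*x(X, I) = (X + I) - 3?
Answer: 120418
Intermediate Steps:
x(X, I) = -⅓ + I/9 + X/9 (x(X, I) = ((X + I) - 3)/9 = ((I + X) - 3)/9 = (-3 + I + X)/9 = -⅓ + I/9 + X/9)
W(J, M) = 2*M*(-M + 2*J) (W(J, M) = (-M + 2*J)*(2*M) = 2*M*(-M + 2*J))
120416 - W(0, x(-8, 2)) = 120416 - 2*(-⅓ + (⅑)*2 + (⅑)*(-8))*(-(-⅓ + (⅑)*2 + (⅑)*(-8)) + 2*0) = 120416 - 2*(-⅓ + 2/9 - 8/9)*(-(-⅓ + 2/9 - 8/9) + 0) = 120416 - 2*(-1)*(-1*(-1) + 0) = 120416 - 2*(-1)*(1 + 0) = 120416 - 2*(-1) = 120416 - 1*(-2) = 120416 + 2 = 120418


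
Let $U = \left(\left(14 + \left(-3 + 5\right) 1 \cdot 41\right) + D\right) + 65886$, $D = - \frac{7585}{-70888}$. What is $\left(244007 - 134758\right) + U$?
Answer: $\frac{12421782713}{70888} \approx 1.7523 \cdot 10^{5}$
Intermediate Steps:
$D = \frac{7585}{70888}$ ($D = \left(-7585\right) \left(- \frac{1}{70888}\right) = \frac{7585}{70888} \approx 0.107$)
$U = \frac{4677339601}{70888}$ ($U = \left(\left(14 + \left(-3 + 5\right) 1 \cdot 41\right) + \frac{7585}{70888}\right) + 65886 = \left(\left(14 + 2 \cdot 1 \cdot 41\right) + \frac{7585}{70888}\right) + 65886 = \left(\left(14 + 2 \cdot 41\right) + \frac{7585}{70888}\right) + 65886 = \left(\left(14 + 82\right) + \frac{7585}{70888}\right) + 65886 = \left(96 + \frac{7585}{70888}\right) + 65886 = \frac{6812833}{70888} + 65886 = \frac{4677339601}{70888} \approx 65982.0$)
$\left(244007 - 134758\right) + U = \left(244007 - 134758\right) + \frac{4677339601}{70888} = 109249 + \frac{4677339601}{70888} = \frac{12421782713}{70888}$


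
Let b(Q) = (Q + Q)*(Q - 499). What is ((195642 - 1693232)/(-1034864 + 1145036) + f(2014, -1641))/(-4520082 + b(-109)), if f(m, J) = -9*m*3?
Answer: 2996215303/241691918268 ≈ 0.012397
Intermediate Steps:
f(m, J) = -27*m
b(Q) = 2*Q*(-499 + Q) (b(Q) = (2*Q)*(-499 + Q) = 2*Q*(-499 + Q))
((195642 - 1693232)/(-1034864 + 1145036) + f(2014, -1641))/(-4520082 + b(-109)) = ((195642 - 1693232)/(-1034864 + 1145036) - 27*2014)/(-4520082 + 2*(-109)*(-499 - 109)) = (-1497590/110172 - 54378)/(-4520082 + 2*(-109)*(-608)) = (-1497590*1/110172 - 54378)/(-4520082 + 132544) = (-748795/55086 - 54378)/(-4387538) = -2996215303/55086*(-1/4387538) = 2996215303/241691918268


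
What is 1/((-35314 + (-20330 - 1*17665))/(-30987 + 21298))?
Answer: 9689/73309 ≈ 0.13217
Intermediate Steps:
1/((-35314 + (-20330 - 1*17665))/(-30987 + 21298)) = 1/((-35314 + (-20330 - 17665))/(-9689)) = 1/((-35314 - 37995)*(-1/9689)) = 1/(-73309*(-1/9689)) = 1/(73309/9689) = 9689/73309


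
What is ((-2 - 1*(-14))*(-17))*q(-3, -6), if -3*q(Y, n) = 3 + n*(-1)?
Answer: 612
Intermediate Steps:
q(Y, n) = -1 + n/3 (q(Y, n) = -(3 + n*(-1))/3 = -(3 - n)/3 = -1 + n/3)
((-2 - 1*(-14))*(-17))*q(-3, -6) = ((-2 - 1*(-14))*(-17))*(-1 + (⅓)*(-6)) = ((-2 + 14)*(-17))*(-1 - 2) = (12*(-17))*(-3) = -204*(-3) = 612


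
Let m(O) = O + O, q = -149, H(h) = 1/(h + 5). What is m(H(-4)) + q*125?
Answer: -18623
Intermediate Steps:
H(h) = 1/(5 + h)
m(O) = 2*O
m(H(-4)) + q*125 = 2/(5 - 4) - 149*125 = 2/1 - 18625 = 2*1 - 18625 = 2 - 18625 = -18623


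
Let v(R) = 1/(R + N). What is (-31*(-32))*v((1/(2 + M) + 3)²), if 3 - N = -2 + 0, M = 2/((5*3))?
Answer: 1015808/17441 ≈ 58.243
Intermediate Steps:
M = 2/15 ≈ 0.13333
N = 5 (N = 3 - (-2 + 0) = 3 - 1*(-2) = 3 + 2 = 5)
v(R) = 1/(5 + R) (v(R) = 1/(R + 5) = 1/(5 + R))
(-31*(-32))*v((1/(2 + M) + 3)²) = (-31*(-32))/(5 + (1/(2 + 2/15) + 3)²) = 992/(5 + (1/(32/15) + 3)²) = 992/(5 + (15/32 + 3)²) = 992/(5 + (111/32)²) = 992/(5 + 12321/1024) = 992/(17441/1024) = 992*(1024/17441) = 1015808/17441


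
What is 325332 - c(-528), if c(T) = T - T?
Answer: 325332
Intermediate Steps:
c(T) = 0
325332 - c(-528) = 325332 - 1*0 = 325332 + 0 = 325332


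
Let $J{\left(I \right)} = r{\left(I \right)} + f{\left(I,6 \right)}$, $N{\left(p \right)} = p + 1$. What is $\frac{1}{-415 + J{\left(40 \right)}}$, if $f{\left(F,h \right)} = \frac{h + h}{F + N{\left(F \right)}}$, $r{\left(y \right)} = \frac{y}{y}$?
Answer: $- \frac{27}{11174} \approx -0.0024163$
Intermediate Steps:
$r{\left(y \right)} = 1$
$N{\left(p \right)} = 1 + p$
$f{\left(F,h \right)} = \frac{2 h}{1 + 2 F}$ ($f{\left(F,h \right)} = \frac{h + h}{F + \left(1 + F\right)} = \frac{2 h}{1 + 2 F}$)
$J{\left(I \right)} = 1 + \frac{12}{1 + 2 I}$ ($J{\left(I \right)} = 1 + 2 \cdot 6 \frac{1}{1 + 2 I} = 1 + \frac{12}{1 + 2 I}$)
$\frac{1}{-415 + J{\left(40 \right)}} = \frac{1}{-415 + \frac{13 + 2 \cdot 40}{1 + 2 \cdot 40}} = \frac{1}{-415 + \frac{13 + 80}{1 + 80}} = \frac{1}{-415 + \frac{1}{81} \cdot 93} = \frac{1}{-415 + \frac{31}{27}} = \frac{1}{- \frac{11174}{27}} = - \frac{27}{11174}$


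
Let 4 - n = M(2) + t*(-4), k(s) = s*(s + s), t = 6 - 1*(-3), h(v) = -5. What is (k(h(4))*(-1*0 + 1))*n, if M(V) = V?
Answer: 1900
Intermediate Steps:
t = 9 (t = 6 + 3 = 9)
k(s) = 2*s² (k(s) = s*(2*s) = 2*s²)
n = 38 (n = 4 - (2 + 9*(-4)) = 4 - (2 - 36) = 4 - 1*(-34) = 4 + 34 = 38)
(k(h(4))*(-1*0 + 1))*n = ((2*(-5)²)*(-1*0 + 1))*38 = ((2*25)*(0 + 1))*38 = (50*1)*38 = 50*38 = 1900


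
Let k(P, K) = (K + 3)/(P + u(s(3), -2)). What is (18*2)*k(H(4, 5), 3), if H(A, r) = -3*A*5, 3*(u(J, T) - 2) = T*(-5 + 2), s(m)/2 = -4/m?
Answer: -27/7 ≈ -3.8571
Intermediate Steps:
s(m) = -8/m (s(m) = 2*(-4/m) = -8/m)
u(J, T) = 2 - T (u(J, T) = 2 + (T*(-5 + 2))/3 = 2 + (T*(-3))/3 = 2 + (-3*T)/3 = 2 - T)
H(A, r) = -15*A
k(P, K) = (3 + K)/(4 + P) (k(P, K) = (K + 3)/(P + (2 - 1*(-2))) = (3 + K)/(P + (2 + 2)) = (3 + K)/(P + 4) = (3 + K)/(4 + P))
(18*2)*k(H(4, 5), 3) = (18*2)*((3 + 3)/(4 - 15*4)) = 36*(6/(4 - 60)) = 36*(6/(-56)) = 36*(-1/56*6) = 36*(-3/28) = -27/7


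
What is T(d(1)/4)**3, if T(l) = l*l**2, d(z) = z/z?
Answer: 1/262144 ≈ 3.8147e-6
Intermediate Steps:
d(z) = 1
T(l) = l**3
T(d(1)/4)**3 = ((1/4)**3)**3 = (1/64)**3 = 1/262144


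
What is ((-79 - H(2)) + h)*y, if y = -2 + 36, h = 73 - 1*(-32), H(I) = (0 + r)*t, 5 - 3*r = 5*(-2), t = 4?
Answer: 204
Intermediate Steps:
r = 5 (r = 5/3 - 5*(-2)/3 = 5/3 - ⅓*(-10) = 5/3 + 10/3 = 5)
H(I) = 20 (H(I) = (0 + 5)*4 = 5*4 = 20)
h = 105 (h = 73 + 32 = 105)
y = 34
((-79 - H(2)) + h)*y = ((-79 - 1*20) + 105)*34 = ((-79 - 20) + 105)*34 = (-99 + 105)*34 = 6*34 = 204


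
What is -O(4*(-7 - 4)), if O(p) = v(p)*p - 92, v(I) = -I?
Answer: 2028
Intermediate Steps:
O(p) = -92 - p² (O(p) = (-p)*p - 92 = -p² - 92 = -92 - p²)
-O(4*(-7 - 4)) = -(-92 - (4*(-7 - 4))²) = -(-92 - (4*(-11))²) = -(-92 - 1*(-44)²) = -(-92 - 1*1936) = -(-92 - 1936) = -1*(-2028) = 2028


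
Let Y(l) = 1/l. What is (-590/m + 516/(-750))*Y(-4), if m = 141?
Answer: 21469/17625 ≈ 1.2181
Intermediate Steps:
(-590/m + 516/(-750))*Y(-4) = (-590/141 + 516/(-750))/(-4) = (-590*1/141 + 516*(-1/750))*(-¼) = (-590/141 - 86/125)*(-¼) = -85876/17625*(-¼) = 21469/17625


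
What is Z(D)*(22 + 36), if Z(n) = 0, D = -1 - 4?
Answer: 0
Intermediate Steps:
D = -5
Z(D)*(22 + 36) = 0*(22 + 36) = 0*58 = 0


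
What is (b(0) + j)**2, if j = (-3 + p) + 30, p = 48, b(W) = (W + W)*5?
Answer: 5625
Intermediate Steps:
b(W) = 10*W (b(W) = (2*W)*5 = 10*W)
j = 75 (j = (-3 + 48) + 30 = 45 + 30 = 75)
(b(0) + j)**2 = (10*0 + 75)**2 = (0 + 75)**2 = 75**2 = 5625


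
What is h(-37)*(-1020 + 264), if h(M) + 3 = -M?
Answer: -25704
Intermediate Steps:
h(M) = -3 - M
h(-37)*(-1020 + 264) = (-3 - 1*(-37))*(-1020 + 264) = (-3 + 37)*(-756) = 34*(-756) = -25704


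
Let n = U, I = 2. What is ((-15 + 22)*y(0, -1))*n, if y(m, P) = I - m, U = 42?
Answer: 588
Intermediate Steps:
y(m, P) = 2 - m
n = 42
((-15 + 22)*y(0, -1))*n = ((-15 + 22)*(2 - 1*0))*42 = (7*(2 + 0))*42 = (7*2)*42 = 14*42 = 588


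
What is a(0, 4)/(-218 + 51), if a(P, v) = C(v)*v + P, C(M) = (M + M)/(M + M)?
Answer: -4/167 ≈ -0.023952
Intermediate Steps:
C(M) = 1 (C(M) = (2*M)/((2*M)) = (2*M)*(1/(2*M)) = 1)
a(P, v) = P + v (a(P, v) = 1*v + P = v + P = P + v)
a(0, 4)/(-218 + 51) = (0 + 4)/(-218 + 51) = 4/(-167) = 4*(-1/167) = -4/167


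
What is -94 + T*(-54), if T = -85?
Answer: 4496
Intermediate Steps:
-94 + T*(-54) = -94 - 85*(-54) = -94 + 4590 = 4496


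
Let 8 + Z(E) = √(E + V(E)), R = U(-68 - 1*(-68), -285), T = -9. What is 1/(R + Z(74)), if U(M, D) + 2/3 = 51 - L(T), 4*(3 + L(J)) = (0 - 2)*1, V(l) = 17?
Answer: 1650/72349 - 36*√91/72349 ≈ 0.018059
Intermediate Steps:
L(J) = -7/2 (L(J) = -3 + ((0 - 2)*1)/4 = -3 + (-2*1)/4 = -3 + (¼)*(-2) = -3 - ½ = -7/2)
U(M, D) = 323/6 (U(M, D) = -⅔ + (51 - 1*(-7/2)) = -⅔ + (51 + 7/2) = -⅔ + 109/2 = 323/6)
R = 323/6 ≈ 53.833
Z(E) = -8 + √(17 + E) (Z(E) = -8 + √(E + 17) = -8 + √(17 + E))
1/(R + Z(74)) = 1/(323/6 + (-8 + √(17 + 74))) = 1/(323/6 + (-8 + √91)) = 1/(275/6 + √91)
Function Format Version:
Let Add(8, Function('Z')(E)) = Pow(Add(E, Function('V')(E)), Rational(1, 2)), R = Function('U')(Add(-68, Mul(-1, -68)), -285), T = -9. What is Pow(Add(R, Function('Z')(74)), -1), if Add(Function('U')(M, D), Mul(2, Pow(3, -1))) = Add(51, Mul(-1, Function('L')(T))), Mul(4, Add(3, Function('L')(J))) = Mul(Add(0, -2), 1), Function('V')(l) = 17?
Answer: Add(Rational(1650, 72349), Mul(Rational(-36, 72349), Pow(91, Rational(1, 2)))) ≈ 0.018059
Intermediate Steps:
Function('L')(J) = Rational(-7, 2) (Function('L')(J) = Add(-3, Mul(Rational(1, 4), Mul(Add(0, -2), 1))) = Add(-3, Mul(Rational(1, 4), Mul(-2, 1))) = Add(-3, Mul(Rational(1, 4), -2)) = Add(-3, Rational(-1, 2)) = Rational(-7, 2))
Function('U')(M, D) = Rational(323, 6) (Function('U')(M, D) = Add(Rational(-2, 3), Add(51, Mul(-1, Rational(-7, 2)))) = Add(Rational(-2, 3), Add(51, Rational(7, 2))) = Add(Rational(-2, 3), Rational(109, 2)) = Rational(323, 6))
R = Rational(323, 6) ≈ 53.833
Function('Z')(E) = Add(-8, Pow(Add(17, E), Rational(1, 2))) (Function('Z')(E) = Add(-8, Pow(Add(E, 17), Rational(1, 2))) = Add(-8, Pow(Add(17, E), Rational(1, 2))))
Pow(Add(R, Function('Z')(74)), -1) = Pow(Add(Rational(323, 6), Add(-8, Pow(Add(17, 74), Rational(1, 2)))), -1) = Pow(Add(Rational(323, 6), Add(-8, Pow(91, Rational(1, 2)))), -1) = Pow(Add(Rational(275, 6), Pow(91, Rational(1, 2))), -1)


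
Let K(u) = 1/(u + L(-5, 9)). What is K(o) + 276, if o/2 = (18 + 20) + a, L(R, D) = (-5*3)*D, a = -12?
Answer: 22907/83 ≈ 275.99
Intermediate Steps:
L(R, D) = -15*D
o = 52 (o = 2*((18 + 20) - 12) = 2*(38 - 12) = 2*26 = 52)
K(u) = 1/(-135 + u) (K(u) = 1/(u - 15*9) = 1/(u - 135) = 1/(-135 + u))
K(o) + 276 = 1/(-135 + 52) + 276 = 1/(-83) + 276 = -1/83 + 276 = 22907/83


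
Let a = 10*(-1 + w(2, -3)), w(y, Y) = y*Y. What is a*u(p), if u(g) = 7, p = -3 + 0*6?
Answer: -490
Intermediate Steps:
p = -3 (p = -3 + 0 = -3)
w(y, Y) = Y*y
a = -70 (a = 10*(-1 - 3*2) = 10*(-1 - 6) = 10*(-7) = -70)
a*u(p) = -70*7 = -490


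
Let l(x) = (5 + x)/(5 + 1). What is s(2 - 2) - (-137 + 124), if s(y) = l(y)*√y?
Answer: 13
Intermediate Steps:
l(x) = ⅚ + x/6 (l(x) = (5 + x)/6 = (5 + x)*(⅙) = ⅚ + x/6)
s(y) = √y*(⅚ + y/6) (s(y) = (⅚ + y/6)*√y = √y*(⅚ + y/6))
s(2 - 2) - (-137 + 124) = √(2 - 2)*(5 + (2 - 2))/6 - (-137 + 124) = √0*(5 + 0)/6 - 1*(-13) = (⅙)*0*5 + 13 = 0 + 13 = 13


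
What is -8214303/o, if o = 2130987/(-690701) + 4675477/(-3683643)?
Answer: 20899617475003836129/11079151985018 ≈ 1.8864e+6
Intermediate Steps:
o = -11079151985018/2544295903743 (o = 2130987*(-1/690701) + 4675477*(-1/3683643) = -2130987/690701 - 4675477/3683643 = -11079151985018/2544295903743 ≈ -4.3545)
-8214303/o = -8214303/(-11079151985018/2544295903743) = -8214303*(-2544295903743/11079151985018) = 20899617475003836129/11079151985018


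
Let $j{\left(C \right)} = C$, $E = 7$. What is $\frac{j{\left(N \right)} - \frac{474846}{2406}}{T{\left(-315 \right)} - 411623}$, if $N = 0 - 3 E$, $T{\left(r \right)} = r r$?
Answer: $\frac{43781}{62635799} \approx 0.00069898$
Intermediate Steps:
$T{\left(r \right)} = r^{2}$
$N = -21$ ($N = 0 - 21 = -21$)
$\frac{j{\left(N \right)} - \frac{474846}{2406}}{T{\left(-315 \right)} - 411623} = \frac{-21 - \frac{474846}{2406}}{\left(-315\right)^{2} - 411623} = \frac{-21 - \frac{79141}{401}}{99225 - 411623} = \frac{-21 - \frac{79141}{401}}{-312398} = \left(- \frac{87562}{401}\right) \left(- \frac{1}{312398}\right) = \frac{43781}{62635799}$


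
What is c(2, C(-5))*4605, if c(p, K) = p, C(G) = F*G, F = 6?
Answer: 9210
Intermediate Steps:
C(G) = 6*G
c(2, C(-5))*4605 = 2*4605 = 9210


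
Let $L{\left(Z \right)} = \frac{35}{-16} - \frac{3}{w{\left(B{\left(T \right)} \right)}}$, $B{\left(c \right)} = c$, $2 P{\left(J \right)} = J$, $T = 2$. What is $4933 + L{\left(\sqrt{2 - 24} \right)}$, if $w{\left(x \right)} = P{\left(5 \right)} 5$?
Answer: $\frac{1972229}{400} \approx 4930.6$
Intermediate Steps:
$P{\left(J \right)} = \frac{J}{2}$
$w{\left(x \right)} = \frac{25}{2}$ ($w{\left(x \right)} = \frac{1}{2} \cdot 5 \cdot 5 = \frac{5}{2} \cdot 5 = \frac{25}{2}$)
$L{\left(Z \right)} = - \frac{971}{400}$ ($L{\left(Z \right)} = \frac{35}{-16} - \frac{3}{\frac{25}{2}} = 35 \left(- \frac{1}{16}\right) - \frac{6}{25} = - \frac{35}{16} - \frac{6}{25} = - \frac{971}{400}$)
$4933 + L{\left(\sqrt{2 - 24} \right)} = 4933 - \frac{971}{400} = \frac{1972229}{400}$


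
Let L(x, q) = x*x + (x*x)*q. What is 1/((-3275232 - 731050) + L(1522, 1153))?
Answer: 1/2669216254 ≈ 3.7464e-10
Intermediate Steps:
L(x, q) = x**2 + q*x**2 (L(x, q) = x**2 + x**2*q = x**2 + q*x**2)
1/((-3275232 - 731050) + L(1522, 1153)) = 1/((-3275232 - 731050) + 1522**2*(1 + 1153)) = 1/(-4006282 + 2316484*1154) = 1/(-4006282 + 2673222536) = 1/2669216254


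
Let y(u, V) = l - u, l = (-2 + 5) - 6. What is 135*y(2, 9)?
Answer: -675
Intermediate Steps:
l = -3 (l = 3 - 6 = -3)
y(u, V) = -3 - u
135*y(2, 9) = 135*(-3 - 1*2) = 135*(-3 - 2) = 135*(-5) = -675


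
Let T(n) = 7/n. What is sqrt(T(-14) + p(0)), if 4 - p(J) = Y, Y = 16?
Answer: 5*I*sqrt(2)/2 ≈ 3.5355*I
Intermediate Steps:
p(J) = -12 (p(J) = 4 - 1*16 = 4 - 16 = -12)
sqrt(T(-14) + p(0)) = sqrt(7/(-14) - 12) = sqrt(7*(-1/14) - 12) = sqrt(-1/2 - 12) = sqrt(-25/2) = 5*I*sqrt(2)/2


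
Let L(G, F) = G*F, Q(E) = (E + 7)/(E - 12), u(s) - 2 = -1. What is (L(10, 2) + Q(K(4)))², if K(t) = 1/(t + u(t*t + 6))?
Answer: 1308736/3481 ≈ 375.97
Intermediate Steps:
u(s) = 1 (u(s) = 2 - 1 = 1)
K(t) = 1/(1 + t) (K(t) = 1/(t + 1) = 1/(1 + t))
Q(E) = (7 + E)/(-12 + E)
L(G, F) = F*G
(L(10, 2) + Q(K(4)))² = (2*10 + (7 + 1/(1 + 4))/(-12 + 1/(1 + 4)))² = (20 + (7 + 1/5)/(-12 + 1/5))² = (20 + (7 + ⅕)/(-12 + ⅕))² = (20 + (36/5)/(-59/5))² = (20 - 5/59*36/5)² = (20 - 36/59)² = (1144/59)² = 1308736/3481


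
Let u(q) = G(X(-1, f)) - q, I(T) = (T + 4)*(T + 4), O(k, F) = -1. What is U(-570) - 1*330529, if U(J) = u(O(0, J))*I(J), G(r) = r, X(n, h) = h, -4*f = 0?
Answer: -10173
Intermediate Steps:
f = 0 (f = -¼*0 = 0)
I(T) = (4 + T)² (I(T) = (4 + T)*(4 + T) = (4 + T)²)
u(q) = -q (u(q) = 0 - q = -q)
U(J) = (4 + J)² (U(J) = (-1*(-1))*(4 + J)² = 1*(4 + J)² = (4 + J)²)
U(-570) - 1*330529 = (4 - 570)² - 1*330529 = (-566)² - 330529 = 320356 - 330529 = -10173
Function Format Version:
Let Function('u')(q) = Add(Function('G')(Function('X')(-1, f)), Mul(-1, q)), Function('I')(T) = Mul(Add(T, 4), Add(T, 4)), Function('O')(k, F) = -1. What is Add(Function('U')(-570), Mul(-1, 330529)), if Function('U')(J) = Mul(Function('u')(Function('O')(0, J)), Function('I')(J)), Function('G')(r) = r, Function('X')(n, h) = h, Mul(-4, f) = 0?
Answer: -10173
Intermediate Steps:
f = 0 (f = Mul(Rational(-1, 4), 0) = 0)
Function('I')(T) = Pow(Add(4, T), 2) (Function('I')(T) = Mul(Add(4, T), Add(4, T)) = Pow(Add(4, T), 2))
Function('u')(q) = Mul(-1, q) (Function('u')(q) = Add(0, Mul(-1, q)) = Mul(-1, q))
Function('U')(J) = Pow(Add(4, J), 2) (Function('U')(J) = Mul(Mul(-1, -1), Pow(Add(4, J), 2)) = Mul(1, Pow(Add(4, J), 2)) = Pow(Add(4, J), 2))
Add(Function('U')(-570), Mul(-1, 330529)) = Add(Pow(Add(4, -570), 2), Mul(-1, 330529)) = Add(Pow(-566, 2), -330529) = Add(320356, -330529) = -10173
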